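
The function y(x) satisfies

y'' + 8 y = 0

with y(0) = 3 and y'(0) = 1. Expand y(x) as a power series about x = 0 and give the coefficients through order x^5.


Ansatz: y(x) = sum_{n>=0} a_n x^n, so y'(x) = sum_{n>=1} n a_n x^(n-1) and y''(x) = sum_{n>=2} n(n-1) a_n x^(n-2).
Substitute into P(x) y'' + Q(x) y' + R(x) y = 0 with P(x) = 1, Q(x) = 0, R(x) = 8, and match powers of x.
Initial conditions: a_0 = 3, a_1 = 1.
Setting the coefficient of each power of x to zero and solving order by order (substituting the coefficients already found):
  x^0: 2 a_2 + 8 a_0 = 0  ->  2 a_2 = -8 a_0 = -24  ->  a_2 = -12
  x^1: 6 a_3 + 8 a_1 = 0  ->  6 a_3 = -8 a_1 = -8  ->  a_3 = -4/3
  x^2: 12 a_4 + 8 a_2 = 0  ->  12 a_4 = -8 a_2 = 96  ->  a_4 = 8
  x^3: 20 a_5 + 8 a_3 = 0  ->  20 a_5 = -8 a_3 = 32/3  ->  a_5 = 8/15
Truncated series: y(x) = 3 + x - 12 x^2 - (4/3) x^3 + 8 x^4 + (8/15) x^5 + O(x^6).

a_0 = 3; a_1 = 1; a_2 = -12; a_3 = -4/3; a_4 = 8; a_5 = 8/15


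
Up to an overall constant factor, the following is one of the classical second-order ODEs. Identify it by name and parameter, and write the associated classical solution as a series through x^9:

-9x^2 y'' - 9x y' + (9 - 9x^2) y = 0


All three coefficients share the factor -9; dividing through by -9 gives  x^2 y'' + x y' + (x^2 - 1) y = 0.
This matches the Bessel equation x^2 y'' + x y' + (x^2 - nu^2) y = 0 with nu^2 = 1, so nu = 1; the solution bounded at x = 0 is J_1(x).
Frobenius at x = 0: indicial roots ±nu; for r = nu the recurrence k(k + 2nu) c_k = -c_{k-2} gives the standard series J_nu(x) = sum_{k>=0} (-1)^k / (k! (k+nu)!) (x/2)^(2k+nu). Evaluate the first 5 terms:
  k = 0: (-1)^0 / (0! * 1! * 2^1) x^1 = 1/(1*1*2) x^1 = (1/2) x^1
  k = 1: (-1)^1 / (1! * 2! * 2^3) x^3 = -1/(1*2*8) x^3 = (-1/16) x^3
  k = 2: (-1)^2 / (2! * 3! * 2^5) x^5 = 1/(2*6*32) x^5 = (1/384) x^5
  k = 3: (-1)^3 / (3! * 4! * 2^7) x^7 = -1/(6*24*128) x^7 = (-1/18432) x^7
  k = 4: (-1)^4 / (4! * 5! * 2^9) x^9 = 1/(24*120*512) x^9 = (1/1474560) x^9
Hence J_1(x) = x^9/1474560 - x^7/18432 + x^5/384 - x^3/16 + x/2 + ....

J_1(x); series = x^9/1474560 - x^7/18432 + x^5/384 - x^3/16 + x/2


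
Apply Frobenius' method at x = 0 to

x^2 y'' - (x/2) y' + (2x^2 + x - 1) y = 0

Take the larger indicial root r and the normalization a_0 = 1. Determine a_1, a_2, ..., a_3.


Write in Frobenius form y'' + (p(x)/x) y' + (q(x)/x^2) y = 0:
  p(x) = -1/2,  q(x) = 2x^2 + x - 1.
Indicial equation: r(r-1) + (-1/2) r + (-1) = 0 -> roots r_1 = 2, r_2 = -1/2.
Take r = r_1 = 2. Let y(x) = x^r sum_{n>=0} a_n x^n with a_0 = 1.
Substitute y = x^r sum a_n x^n and match x^{r+n}. The recurrence is
  D(n) a_n + 1 a_{n-1} + 2 a_{n-2} = 0,  where D(n) = (r+n)(r+n-1) + (-1/2)(r+n) + (-1).
  a_n = [-1 a_{n-1} - 2 a_{n-2}] / D(n).
Since the indicial polynomial factors as (r - r_1)(r - r_2), D(n) = (r_1 + n - r_1)(r_1 + n - r_2) = n(n + 5/2).
Evaluating step by step (a_0 = 1):
  n = 1: D(1) = 1(1 + 5/2) = 7/2; numerator = -1(1) = -1; a_1 = (-1)/(7/2) = -2/7
  n = 2: D(2) = 2(2 + 5/2) = 9; numerator = -1(-2/7) - 2(1) = -12/7; a_2 = (-12/7)/(9) = -4/21
  n = 3: D(3) = 3(3 + 5/2) = 33/2; numerator = -1(-4/21) - 2(-2/7) = 16/21; a_3 = (16/21)/(33/2) = 32/693

r = 2; a_0 = 1; a_1 = -2/7; a_2 = -4/21; a_3 = 32/693


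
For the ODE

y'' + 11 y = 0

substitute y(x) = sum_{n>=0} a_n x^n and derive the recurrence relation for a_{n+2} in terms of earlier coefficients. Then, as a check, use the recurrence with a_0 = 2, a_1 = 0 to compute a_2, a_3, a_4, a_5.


Substitute y = sum_n a_n x^n into y'' + (const) y = 0.
y''(x) = sum_{n>=0} (n+2)(n+1) a_{n+2} x^n.
The ODE becomes sum_n [(n+2)(n+1) a_{n+2} + 11 a_n] x^n = 0.
Setting each coefficient to zero gives the recurrence:
  (n+2)(n+1) a_{n+2} + 11 a_n = 0,
  a_{n+2} = -11 / ((n+1)(n+2)) a_n.

Check with a_0 = 2, a_1 = 0 (apply the recurrence for n = 0, 1, 2, 3): a_0 = 2, a_1 = 0, a_2 = -11, a_3 = 0, a_4 = 121/12, a_5 = 0.

a_{n+2} = -11/((n+1)(n+2)) * a_n; check: a_0 = 2, a_1 = 0, a_2 = -11, a_3 = 0, a_4 = 121/12, a_5 = 0


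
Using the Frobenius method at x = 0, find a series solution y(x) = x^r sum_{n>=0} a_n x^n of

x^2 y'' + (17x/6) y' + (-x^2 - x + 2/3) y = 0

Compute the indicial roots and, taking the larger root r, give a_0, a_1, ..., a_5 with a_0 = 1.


Write in Frobenius form y'' + (p(x)/x) y' + (q(x)/x^2) y = 0:
  p(x) = 17/6,  q(x) = -x^2 - x + 2/3.
Indicial equation: r(r-1) + (17/6) r + (2/3) = 0 -> roots r_1 = -1/2, r_2 = -4/3.
Take r = r_1 = -1/2. Let y(x) = x^r sum_{n>=0} a_n x^n with a_0 = 1.
Substitute y = x^r sum a_n x^n and match x^{r+n}. The recurrence is
  D(n) a_n - 1 a_{n-1} - 1 a_{n-2} = 0,  where D(n) = (r+n)(r+n-1) + (17/6)(r+n) + (2/3).
  a_n = [1 a_{n-1} + 1 a_{n-2}] / D(n).
Since the indicial polynomial factors as (r - r_1)(r - r_2), D(n) = (r_1 + n - r_1)(r_1 + n - r_2) = n(n + 5/6).
Evaluating step by step (a_0 = 1):
  n = 1: D(1) = 1(1 + 5/6) = 11/6; numerator = 1(1) = 1; a_1 = (1)/(11/6) = 6/11
  n = 2: D(2) = 2(2 + 5/6) = 17/3; numerator = 1(6/11) + 1(1) = 17/11; a_2 = (17/11)/(17/3) = 3/11
  n = 3: D(3) = 3(3 + 5/6) = 23/2; numerator = 1(3/11) + 1(6/11) = 9/11; a_3 = (9/11)/(23/2) = 18/253
  n = 4: D(4) = 4(4 + 5/6) = 58/3; numerator = 1(18/253) + 1(3/11) = 87/253; a_4 = (87/253)/(58/3) = 9/506
  n = 5: D(5) = 5(5 + 5/6) = 175/6; numerator = 1(9/506) + 1(18/253) = 45/506; a_5 = (45/506)/(175/6) = 27/8855

r = -1/2; a_0 = 1; a_1 = 6/11; a_2 = 3/11; a_3 = 18/253; a_4 = 9/506; a_5 = 27/8855


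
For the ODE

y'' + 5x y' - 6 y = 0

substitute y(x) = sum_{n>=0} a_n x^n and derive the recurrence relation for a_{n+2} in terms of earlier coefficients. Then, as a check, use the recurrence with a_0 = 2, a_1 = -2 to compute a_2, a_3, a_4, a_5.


Substitute y = sum_n a_n x^n.
y''(x) has coefficient (n+2)(n+1) a_{n+2} at x^n;
5 x y'(x) has coefficient 5 n a_n at x^n (shift);
-6 y(x) has coefficient -6 a_n at x^n.
Matching x^n: (n+2)(n+1) a_{n+2} + (5n - 6) a_n = 0.
Thus a_{n+2} = (-5n + 6) / ((n+1)(n+2)) * a_n.

Check with a_0 = 2, a_1 = -2 (apply the recurrence for n = 0, 1, 2, 3): a_0 = 2, a_1 = -2, a_2 = 6, a_3 = -1/3, a_4 = -2, a_5 = 3/20.

a_(n+2) = (-5n + 6) / ((n+1)(n+2)) * a_n; check: a_0 = 2, a_1 = -2, a_2 = 6, a_3 = -1/3, a_4 = -2, a_5 = 3/20


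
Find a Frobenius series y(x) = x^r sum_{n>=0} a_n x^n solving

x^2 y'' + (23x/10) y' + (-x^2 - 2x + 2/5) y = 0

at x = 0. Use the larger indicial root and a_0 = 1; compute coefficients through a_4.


Write in Frobenius form y'' + (p(x)/x) y' + (q(x)/x^2) y = 0:
  p(x) = 23/10,  q(x) = -x^2 - 2x + 2/5.
Indicial equation: r(r-1) + (23/10) r + (2/5) = 0 -> roots r_1 = -1/2, r_2 = -4/5.
Take r = r_1 = -1/2. Let y(x) = x^r sum_{n>=0} a_n x^n with a_0 = 1.
Substitute y = x^r sum a_n x^n and match x^{r+n}. The recurrence is
  D(n) a_n - 2 a_{n-1} - 1 a_{n-2} = 0,  where D(n) = (r+n)(r+n-1) + (23/10)(r+n) + (2/5).
  a_n = [2 a_{n-1} + 1 a_{n-2}] / D(n).
Since the indicial polynomial factors as (r - r_1)(r - r_2), D(n) = (r_1 + n - r_1)(r_1 + n - r_2) = n(n + 3/10).
Evaluating step by step (a_0 = 1):
  n = 1: D(1) = 1(1 + 3/10) = 13/10; numerator = 2(1) = 2; a_1 = (2)/(13/10) = 20/13
  n = 2: D(2) = 2(2 + 3/10) = 23/5; numerator = 2(20/13) + 1(1) = 53/13; a_2 = (53/13)/(23/5) = 265/299
  n = 3: D(3) = 3(3 + 3/10) = 99/10; numerator = 2(265/299) + 1(20/13) = 990/299; a_3 = (990/299)/(99/10) = 100/299
  n = 4: D(4) = 4(4 + 3/10) = 86/5; numerator = 2(100/299) + 1(265/299) = 465/299; a_4 = (465/299)/(86/5) = 2325/25714

r = -1/2; a_0 = 1; a_1 = 20/13; a_2 = 265/299; a_3 = 100/299; a_4 = 2325/25714


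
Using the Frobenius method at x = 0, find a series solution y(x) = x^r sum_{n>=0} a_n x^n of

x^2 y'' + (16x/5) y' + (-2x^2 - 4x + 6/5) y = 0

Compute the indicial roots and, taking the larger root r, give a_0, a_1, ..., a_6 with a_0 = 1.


Write in Frobenius form y'' + (p(x)/x) y' + (q(x)/x^2) y = 0:
  p(x) = 16/5,  q(x) = -2x^2 - 4x + 6/5.
Indicial equation: r(r-1) + (16/5) r + (6/5) = 0 -> roots r_1 = -1, r_2 = -6/5.
Take r = r_1 = -1. Let y(x) = x^r sum_{n>=0} a_n x^n with a_0 = 1.
Substitute y = x^r sum a_n x^n and match x^{r+n}. The recurrence is
  D(n) a_n - 4 a_{n-1} - 2 a_{n-2} = 0,  where D(n) = (r+n)(r+n-1) + (16/5)(r+n) + (6/5).
  a_n = [4 a_{n-1} + 2 a_{n-2}] / D(n).
Since the indicial polynomial factors as (r - r_1)(r - r_2), D(n) = (r_1 + n - r_1)(r_1 + n - r_2) = n(n + 1/5).
Evaluating step by step (a_0 = 1):
  n = 1: D(1) = 1(1 + 1/5) = 6/5; numerator = 4(1) = 4; a_1 = (4)/(6/5) = 10/3
  n = 2: D(2) = 2(2 + 1/5) = 22/5; numerator = 4(10/3) + 2(1) = 46/3; a_2 = (46/3)/(22/5) = 115/33
  n = 3: D(3) = 3(3 + 1/5) = 48/5; numerator = 4(115/33) + 2(10/3) = 680/33; a_3 = (680/33)/(48/5) = 425/198
  n = 4: D(4) = 4(4 + 1/5) = 84/5; numerator = 4(425/198) + 2(115/33) = 140/9; a_4 = (140/9)/(84/5) = 25/27
  n = 5: D(5) = 5(5 + 1/5) = 26; numerator = 4(25/27) + 2(425/198) = 2375/297; a_5 = (2375/297)/(26) = 2375/7722
  n = 6: D(6) = 6(6 + 1/5) = 186/5; numerator = 4(2375/7722) + 2(25/27) = 11900/3861; a_6 = (11900/3861)/(186/5) = 29750/359073

r = -1; a_0 = 1; a_1 = 10/3; a_2 = 115/33; a_3 = 425/198; a_4 = 25/27; a_5 = 2375/7722; a_6 = 29750/359073


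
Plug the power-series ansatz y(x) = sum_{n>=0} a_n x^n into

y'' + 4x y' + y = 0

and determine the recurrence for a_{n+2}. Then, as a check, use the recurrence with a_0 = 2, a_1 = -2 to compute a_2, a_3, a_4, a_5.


Substitute y = sum_n a_n x^n.
y''(x) has coefficient (n+2)(n+1) a_{n+2} at x^n;
4 x y'(x) has coefficient 4 n a_n at x^n (shift);
y(x) has coefficient 1 a_n at x^n.
Matching x^n: (n+2)(n+1) a_{n+2} + (4n + 1) a_n = 0.
Thus a_{n+2} = (-4n - 1) / ((n+1)(n+2)) * a_n.

Check with a_0 = 2, a_1 = -2 (apply the recurrence for n = 0, 1, 2, 3): a_0 = 2, a_1 = -2, a_2 = -1, a_3 = 5/3, a_4 = 3/4, a_5 = -13/12.

a_(n+2) = (-4n - 1) / ((n+1)(n+2)) * a_n; check: a_0 = 2, a_1 = -2, a_2 = -1, a_3 = 5/3, a_4 = 3/4, a_5 = -13/12


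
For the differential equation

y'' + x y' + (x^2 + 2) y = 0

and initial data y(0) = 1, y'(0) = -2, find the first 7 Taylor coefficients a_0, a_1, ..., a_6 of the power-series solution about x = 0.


Ansatz: y(x) = sum_{n>=0} a_n x^n, so y'(x) = sum_{n>=1} n a_n x^(n-1) and y''(x) = sum_{n>=2} n(n-1) a_n x^(n-2).
Substitute into P(x) y'' + Q(x) y' + R(x) y = 0 with P(x) = 1, Q(x) = x, R(x) = x^2 + 2, and match powers of x.
Initial conditions: a_0 = 1, a_1 = -2.
Setting the coefficient of each power of x to zero and solving order by order (substituting the coefficients already found):
  x^0: 2 a_2 + 2 a_0 = 0  ->  2 a_2 = -2 a_0 = -2  ->  a_2 = -1
  x^1: 6 a_3 + 3 a_1 = 0  ->  6 a_3 = -3 a_1 = 6  ->  a_3 = 1
  x^2: 12 a_4 + 4 a_2 + a_0 = 0  ->  12 a_4 = -4 a_2 - a_0 = 3  ->  a_4 = 1/4
  x^3: 20 a_5 + 5 a_3 + a_1 = 0  ->  20 a_5 = -5 a_3 - a_1 = -3  ->  a_5 = -3/20
  x^4: 30 a_6 + 6 a_4 + a_2 = 0  ->  30 a_6 = -6 a_4 - a_2 = -1/2  ->  a_6 = -1/60
Truncated series: y(x) = 1 - 2 x - x^2 + x^3 + (1/4) x^4 - (3/20) x^5 - (1/60) x^6 + O(x^7).

a_0 = 1; a_1 = -2; a_2 = -1; a_3 = 1; a_4 = 1/4; a_5 = -3/20; a_6 = -1/60


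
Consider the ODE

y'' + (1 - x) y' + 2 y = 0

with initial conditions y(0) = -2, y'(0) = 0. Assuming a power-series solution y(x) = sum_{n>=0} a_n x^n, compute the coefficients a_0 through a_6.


Ansatz: y(x) = sum_{n>=0} a_n x^n, so y'(x) = sum_{n>=1} n a_n x^(n-1) and y''(x) = sum_{n>=2} n(n-1) a_n x^(n-2).
Substitute into P(x) y'' + Q(x) y' + R(x) y = 0 with P(x) = 1, Q(x) = 1 - x, R(x) = 2, and match powers of x.
Initial conditions: a_0 = -2, a_1 = 0.
Setting the coefficient of each power of x to zero and solving order by order (substituting the coefficients already found):
  x^0: 2 a_2 + a_1 + 2 a_0 = 0  ->  2 a_2 = -a_1 - 2 a_0 = 4  ->  a_2 = 2
  x^1: 6 a_3 + 2 a_2 + a_1 = 0  ->  6 a_3 = -2 a_2 - a_1 = -4  ->  a_3 = -2/3
  x^2: 12 a_4 + 3 a_3 = 0  ->  12 a_4 = -3 a_3 = 2  ->  a_4 = 1/6
  x^3: 20 a_5 + 4 a_4 - a_3 = 0  ->  20 a_5 = -4 a_4 + a_3 = -4/3  ->  a_5 = -1/15
  x^4: 30 a_6 + 5 a_5 - 2 a_4 = 0  ->  30 a_6 = -5 a_5 + 2 a_4 = 2/3  ->  a_6 = 1/45
Truncated series: y(x) = -2 + 2 x^2 - (2/3) x^3 + (1/6) x^4 - (1/15) x^5 + (1/45) x^6 + O(x^7).

a_0 = -2; a_1 = 0; a_2 = 2; a_3 = -2/3; a_4 = 1/6; a_5 = -1/15; a_6 = 1/45


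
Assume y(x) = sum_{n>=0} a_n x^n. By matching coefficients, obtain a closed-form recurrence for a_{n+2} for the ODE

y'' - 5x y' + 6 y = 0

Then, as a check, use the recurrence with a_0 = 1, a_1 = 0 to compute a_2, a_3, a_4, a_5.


Substitute y = sum_n a_n x^n.
y''(x) has coefficient (n+2)(n+1) a_{n+2} at x^n;
-5 x y'(x) has coefficient -5 n a_n at x^n (shift);
6 y(x) has coefficient 6 a_n at x^n.
Matching x^n: (n+2)(n+1) a_{n+2} + (-5n + 6) a_n = 0.
Thus a_{n+2} = (5n - 6) / ((n+1)(n+2)) * a_n.

Check with a_0 = 1, a_1 = 0 (apply the recurrence for n = 0, 1, 2, 3): a_0 = 1, a_1 = 0, a_2 = -3, a_3 = 0, a_4 = -1, a_5 = 0.

a_(n+2) = (5n - 6) / ((n+1)(n+2)) * a_n; check: a_0 = 1, a_1 = 0, a_2 = -3, a_3 = 0, a_4 = -1, a_5 = 0


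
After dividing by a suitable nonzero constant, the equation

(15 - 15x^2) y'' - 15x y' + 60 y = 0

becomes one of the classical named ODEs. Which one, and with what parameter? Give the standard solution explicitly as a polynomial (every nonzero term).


All three coefficients share the factor 15; dividing through by 15 gives  (1 - x^2) y'' - x y' + 4 y = 0.
This matches the Chebyshev equation (1 - x^2) y'' - x y' + n^2 y = 0 (note the -x y' term, not -2x y') with n^2 = 4, so n = 2; the polynomial solution is T_2(x).
With y = sum_k a_k x^k, matching x^k gives (k+2)(k+1) a_{k+2} = (k^2 - n^2) a_k = (k - 2)(k + 2) a_k. The right side vanishes at k = 2, so the series with the parity of 2 terminates at degree 2.
Standard normalization: leading coefficient of T_n is 2^(n-1), so a_2 = 2^1 = 2. Work downward with a_k = (k+1)(k+2) a_{k+2} / ((k - 2)(k + 2)):
  a_0 = (1)(2)(2) / ((0 - 2)(0 + 2)) = 4/(-4) = -1
Hence T_2(x) = 2 x^2 - 1.

T_2(x); series = 2 x^2 - 1


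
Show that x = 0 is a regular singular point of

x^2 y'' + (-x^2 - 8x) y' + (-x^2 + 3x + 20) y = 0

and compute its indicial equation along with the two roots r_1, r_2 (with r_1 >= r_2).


Divide by x^2 to reach normal form y'' + P_1(x) y' + P_2(x) y = 0 with P_1(x) = -1 - 8/x and P_2(x) = -1 + 3/x + 20/x^2.
x = 0 is a singular point because the y'-coefficient -1 - 8/x has a pole at x = 0 and the y-coefficient -1 + 3/x + 20/x^2 has a pole at x = 0.
It is a regular singular point because x P_1(x) = p(x) = -x - 8 and x^2 P_2(x) = q(x) = -x^2 + 3x + 20 are polynomials, hence analytic at x = 0.
p(0) = -8,  q(0) = 20.
Indicial equation: r(r-1) + p(0) r + q(0) = 0, i.e. r^2 + (p(0) - 1) r + q(0) = 0, i.e. r^2 - 9 r + 20 = 0.
Discriminant: (-9)^2 - 4(20) = 1, so r = (9 ± 1)/2.
Solving: r_1 = 5, r_2 = 4.

indicial: r^2 - 9 r + 20 = 0; roots r_1 = 5, r_2 = 4


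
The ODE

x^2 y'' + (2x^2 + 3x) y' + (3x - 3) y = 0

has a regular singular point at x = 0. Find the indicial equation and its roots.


Divide by x^2 to reach normal form y'' + P_1(x) y' + P_2(x) y = 0 with P_1(x) = 2 + 3/x and P_2(x) = 3/x - 3/x^2.
x = 0 is a singular point because the y'-coefficient 2 + 3/x has a pole at x = 0 and the y-coefficient 3/x - 3/x^2 has a pole at x = 0.
It is a regular singular point because x P_1(x) = p(x) = 2x + 3 and x^2 P_2(x) = q(x) = 3x - 3 are polynomials, hence analytic at x = 0.
p(0) = 3,  q(0) = -3.
Indicial equation: r(r-1) + p(0) r + q(0) = 0, i.e. r^2 + (p(0) - 1) r + q(0) = 0, i.e. r^2 + 2 r - 3 = 0.
Discriminant: (2)^2 - 4(-3) = 16, so r = (-2 ± 4)/2.
Solving: r_1 = 1, r_2 = -3.

indicial: r^2 + 2 r - 3 = 0; roots r_1 = 1, r_2 = -3


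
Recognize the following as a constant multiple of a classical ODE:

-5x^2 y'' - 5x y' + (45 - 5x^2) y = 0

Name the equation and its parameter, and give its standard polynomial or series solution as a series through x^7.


All three coefficients share the factor -5; dividing through by -5 gives  x^2 y'' + x y' + (x^2 - 9) y = 0.
This matches the Bessel equation x^2 y'' + x y' + (x^2 - nu^2) y = 0 with nu^2 = 9, so nu = 3; the solution bounded at x = 0 is J_3(x).
Frobenius at x = 0: indicial roots ±nu; for r = nu the recurrence k(k + 2nu) c_k = -c_{k-2} gives the standard series J_nu(x) = sum_{k>=0} (-1)^k / (k! (k+nu)!) (x/2)^(2k+nu). Evaluate the first 3 terms:
  k = 0: (-1)^0 / (0! * 3! * 2^3) x^3 = 1/(1*6*8) x^3 = (1/48) x^3
  k = 1: (-1)^1 / (1! * 4! * 2^5) x^5 = -1/(1*24*32) x^5 = (-1/768) x^5
  k = 2: (-1)^2 / (2! * 5! * 2^7) x^7 = 1/(2*120*128) x^7 = (1/30720) x^7
Hence J_3(x) = x^7/30720 - x^5/768 + x^3/48 + ....

J_3(x); series = x^7/30720 - x^5/768 + x^3/48


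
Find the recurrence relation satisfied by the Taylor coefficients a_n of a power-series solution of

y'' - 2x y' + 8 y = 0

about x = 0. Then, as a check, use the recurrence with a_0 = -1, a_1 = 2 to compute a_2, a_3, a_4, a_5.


Substitute y = sum_n a_n x^n.
y''(x) has coefficient (n+2)(n+1) a_{n+2} at x^n;
-2 x y'(x) has coefficient -2 n a_n at x^n (shift);
8 y(x) has coefficient 8 a_n at x^n.
Matching x^n: (n+2)(n+1) a_{n+2} + (-2n + 8) a_n = 0.
Thus a_{n+2} = (2n - 8) / ((n+1)(n+2)) * a_n.

Check with a_0 = -1, a_1 = 2 (apply the recurrence for n = 0, 1, 2, 3): a_0 = -1, a_1 = 2, a_2 = 4, a_3 = -2, a_4 = -4/3, a_5 = 1/5.

a_(n+2) = (2n - 8) / ((n+1)(n+2)) * a_n; check: a_0 = -1, a_1 = 2, a_2 = 4, a_3 = -2, a_4 = -4/3, a_5 = 1/5


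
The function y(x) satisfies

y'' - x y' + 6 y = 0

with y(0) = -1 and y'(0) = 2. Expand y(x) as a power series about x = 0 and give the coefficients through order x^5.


Ansatz: y(x) = sum_{n>=0} a_n x^n, so y'(x) = sum_{n>=1} n a_n x^(n-1) and y''(x) = sum_{n>=2} n(n-1) a_n x^(n-2).
Substitute into P(x) y'' + Q(x) y' + R(x) y = 0 with P(x) = 1, Q(x) = -x, R(x) = 6, and match powers of x.
Initial conditions: a_0 = -1, a_1 = 2.
Setting the coefficient of each power of x to zero and solving order by order (substituting the coefficients already found):
  x^0: 2 a_2 + 6 a_0 = 0  ->  2 a_2 = -6 a_0 = 6  ->  a_2 = 3
  x^1: 6 a_3 + 5 a_1 = 0  ->  6 a_3 = -5 a_1 = -10  ->  a_3 = -5/3
  x^2: 12 a_4 + 4 a_2 = 0  ->  12 a_4 = -4 a_2 = -12  ->  a_4 = -1
  x^3: 20 a_5 + 3 a_3 = 0  ->  20 a_5 = -3 a_3 = 5  ->  a_5 = 1/4
Truncated series: y(x) = -1 + 2 x + 3 x^2 - (5/3) x^3 - x^4 + (1/4) x^5 + O(x^6).

a_0 = -1; a_1 = 2; a_2 = 3; a_3 = -5/3; a_4 = -1; a_5 = 1/4


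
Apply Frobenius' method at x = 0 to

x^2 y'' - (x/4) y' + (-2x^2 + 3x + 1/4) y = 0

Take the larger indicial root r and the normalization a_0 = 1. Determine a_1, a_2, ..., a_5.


Write in Frobenius form y'' + (p(x)/x) y' + (q(x)/x^2) y = 0:
  p(x) = -1/4,  q(x) = -2x^2 + 3x + 1/4.
Indicial equation: r(r-1) + (-1/4) r + (1/4) = 0 -> roots r_1 = 1, r_2 = 1/4.
Take r = r_1 = 1. Let y(x) = x^r sum_{n>=0} a_n x^n with a_0 = 1.
Substitute y = x^r sum a_n x^n and match x^{r+n}. The recurrence is
  D(n) a_n + 3 a_{n-1} - 2 a_{n-2} = 0,  where D(n) = (r+n)(r+n-1) + (-1/4)(r+n) + (1/4).
  a_n = [-3 a_{n-1} + 2 a_{n-2}] / D(n).
Since the indicial polynomial factors as (r - r_1)(r - r_2), D(n) = (r_1 + n - r_1)(r_1 + n - r_2) = n(n + 3/4).
Evaluating step by step (a_0 = 1):
  n = 1: D(1) = 1(1 + 3/4) = 7/4; numerator = -3(1) = -3; a_1 = (-3)/(7/4) = -12/7
  n = 2: D(2) = 2(2 + 3/4) = 11/2; numerator = -3(-12/7) + 2(1) = 50/7; a_2 = (50/7)/(11/2) = 100/77
  n = 3: D(3) = 3(3 + 3/4) = 45/4; numerator = -3(100/77) + 2(-12/7) = -564/77; a_3 = (-564/77)/(45/4) = -752/1155
  n = 4: D(4) = 4(4 + 3/4) = 19; numerator = -3(-752/1155) + 2(100/77) = 1752/385; a_4 = (1752/385)/(19) = 1752/7315
  n = 5: D(5) = 5(5 + 3/4) = 115/4; numerator = -3(1752/7315) + 2(-752/1155) = -44344/21945; a_5 = (-44344/21945)/(115/4) = -7712/109725

r = 1; a_0 = 1; a_1 = -12/7; a_2 = 100/77; a_3 = -752/1155; a_4 = 1752/7315; a_5 = -7712/109725


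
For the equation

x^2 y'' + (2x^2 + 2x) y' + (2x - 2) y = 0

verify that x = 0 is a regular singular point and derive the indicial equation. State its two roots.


Divide by x^2 to reach normal form y'' + P_1(x) y' + P_2(x) y = 0 with P_1(x) = 2 + 2/x and P_2(x) = 2/x - 2/x^2.
x = 0 is a singular point because the y'-coefficient 2 + 2/x has a pole at x = 0 and the y-coefficient 2/x - 2/x^2 has a pole at x = 0.
It is a regular singular point because x P_1(x) = p(x) = 2x + 2 and x^2 P_2(x) = q(x) = 2x - 2 are polynomials, hence analytic at x = 0.
p(0) = 2,  q(0) = -2.
Indicial equation: r(r-1) + p(0) r + q(0) = 0, i.e. r^2 + (p(0) - 1) r + q(0) = 0, i.e. r^2 + 1 r - 2 = 0.
Discriminant: (1)^2 - 4(-2) = 9, so r = (-1 ± 3)/2.
Solving: r_1 = 1, r_2 = -2.

indicial: r^2 + 1 r - 2 = 0; roots r_1 = 1, r_2 = -2


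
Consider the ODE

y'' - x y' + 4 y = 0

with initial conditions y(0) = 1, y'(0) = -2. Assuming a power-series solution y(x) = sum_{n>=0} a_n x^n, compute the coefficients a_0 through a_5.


Ansatz: y(x) = sum_{n>=0} a_n x^n, so y'(x) = sum_{n>=1} n a_n x^(n-1) and y''(x) = sum_{n>=2} n(n-1) a_n x^(n-2).
Substitute into P(x) y'' + Q(x) y' + R(x) y = 0 with P(x) = 1, Q(x) = -x, R(x) = 4, and match powers of x.
Initial conditions: a_0 = 1, a_1 = -2.
Setting the coefficient of each power of x to zero and solving order by order (substituting the coefficients already found):
  x^0: 2 a_2 + 4 a_0 = 0  ->  2 a_2 = -4 a_0 = -4  ->  a_2 = -2
  x^1: 6 a_3 + 3 a_1 = 0  ->  6 a_3 = -3 a_1 = 6  ->  a_3 = 1
  x^2: 12 a_4 + 2 a_2 = 0  ->  12 a_4 = -2 a_2 = 4  ->  a_4 = 1/3
  x^3: 20 a_5 + a_3 = 0  ->  20 a_5 = -a_3 = -1  ->  a_5 = -1/20
Truncated series: y(x) = 1 - 2 x - 2 x^2 + x^3 + (1/3) x^4 - (1/20) x^5 + O(x^6).

a_0 = 1; a_1 = -2; a_2 = -2; a_3 = 1; a_4 = 1/3; a_5 = -1/20


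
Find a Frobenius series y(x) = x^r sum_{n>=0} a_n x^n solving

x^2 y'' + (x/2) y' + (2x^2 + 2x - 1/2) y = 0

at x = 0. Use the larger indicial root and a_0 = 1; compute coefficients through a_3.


Write in Frobenius form y'' + (p(x)/x) y' + (q(x)/x^2) y = 0:
  p(x) = 1/2,  q(x) = 2x^2 + 2x - 1/2.
Indicial equation: r(r-1) + (1/2) r + (-1/2) = 0 -> roots r_1 = 1, r_2 = -1/2.
Take r = r_1 = 1. Let y(x) = x^r sum_{n>=0} a_n x^n with a_0 = 1.
Substitute y = x^r sum a_n x^n and match x^{r+n}. The recurrence is
  D(n) a_n + 2 a_{n-1} + 2 a_{n-2} = 0,  where D(n) = (r+n)(r+n-1) + (1/2)(r+n) + (-1/2).
  a_n = [-2 a_{n-1} - 2 a_{n-2}] / D(n).
Since the indicial polynomial factors as (r - r_1)(r - r_2), D(n) = (r_1 + n - r_1)(r_1 + n - r_2) = n(n + 3/2).
Evaluating step by step (a_0 = 1):
  n = 1: D(1) = 1(1 + 3/2) = 5/2; numerator = -2(1) = -2; a_1 = (-2)/(5/2) = -4/5
  n = 2: D(2) = 2(2 + 3/2) = 7; numerator = -2(-4/5) - 2(1) = -2/5; a_2 = (-2/5)/(7) = -2/35
  n = 3: D(3) = 3(3 + 3/2) = 27/2; numerator = -2(-2/35) - 2(-4/5) = 12/7; a_3 = (12/7)/(27/2) = 8/63

r = 1; a_0 = 1; a_1 = -4/5; a_2 = -2/35; a_3 = 8/63


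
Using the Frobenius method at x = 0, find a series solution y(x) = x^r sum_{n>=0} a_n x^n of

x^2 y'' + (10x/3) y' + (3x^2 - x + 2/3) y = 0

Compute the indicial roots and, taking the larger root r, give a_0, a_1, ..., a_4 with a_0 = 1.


Write in Frobenius form y'' + (p(x)/x) y' + (q(x)/x^2) y = 0:
  p(x) = 10/3,  q(x) = 3x^2 - x + 2/3.
Indicial equation: r(r-1) + (10/3) r + (2/3) = 0 -> roots r_1 = -1/3, r_2 = -2.
Take r = r_1 = -1/3. Let y(x) = x^r sum_{n>=0} a_n x^n with a_0 = 1.
Substitute y = x^r sum a_n x^n and match x^{r+n}. The recurrence is
  D(n) a_n - 1 a_{n-1} + 3 a_{n-2} = 0,  where D(n) = (r+n)(r+n-1) + (10/3)(r+n) + (2/3).
  a_n = [1 a_{n-1} - 3 a_{n-2}] / D(n).
Since the indicial polynomial factors as (r - r_1)(r - r_2), D(n) = (r_1 + n - r_1)(r_1 + n - r_2) = n(n + 5/3).
Evaluating step by step (a_0 = 1):
  n = 1: D(1) = 1(1 + 5/3) = 8/3; numerator = 1(1) = 1; a_1 = (1)/(8/3) = 3/8
  n = 2: D(2) = 2(2 + 5/3) = 22/3; numerator = 1(3/8) - 3(1) = -21/8; a_2 = (-21/8)/(22/3) = -63/176
  n = 3: D(3) = 3(3 + 5/3) = 14; numerator = 1(-63/176) - 3(3/8) = -261/176; a_3 = (-261/176)/(14) = -261/2464
  n = 4: D(4) = 4(4 + 5/3) = 68/3; numerator = 1(-261/2464) - 3(-63/176) = 2385/2464; a_4 = (2385/2464)/(68/3) = 7155/167552

r = -1/3; a_0 = 1; a_1 = 3/8; a_2 = -63/176; a_3 = -261/2464; a_4 = 7155/167552


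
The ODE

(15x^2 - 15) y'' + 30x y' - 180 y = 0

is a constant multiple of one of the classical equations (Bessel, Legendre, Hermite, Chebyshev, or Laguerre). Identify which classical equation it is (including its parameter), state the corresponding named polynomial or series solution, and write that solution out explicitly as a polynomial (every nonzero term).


All three coefficients share the factor -15; dividing through by -15 gives  (1 - x^2) y'' - 2x y' + 12 y = 0.
This matches the Legendre equation (1 - x^2) y'' - 2x y' + n(n+1) y = 0 (note the -2x y' term) with n(n+1) = 12, so n = 3; the polynomial solution is P_3(x).
With y = sum_k a_k x^k, matching x^k gives (k+2)(k+1) a_{k+2} = [k(k+1) - n(n+1)] a_k = (k - 3)(k + 4) a_k. The right side vanishes at k = 3, so the series with the parity of 3 terminates at degree 3.
Standard normalization (P_n(1) = 1): leading coefficient (2n)!/(2^n (n!)^2) = 720/(8*36) = 5/2, so a_3 = 5/2. Work downward with a_k = (k+1)(k+2) a_{k+2} / ((k - 3)(k + 4)):
  a_1 = (2)(3)(5/2) / ((1 - 3)(1 + 4)) = 15/(-10) = -3/2
Hence P_3(x) = 5 x^3/2 - 3 x/2.

P_3(x); series = 5 x^3/2 - 3 x/2


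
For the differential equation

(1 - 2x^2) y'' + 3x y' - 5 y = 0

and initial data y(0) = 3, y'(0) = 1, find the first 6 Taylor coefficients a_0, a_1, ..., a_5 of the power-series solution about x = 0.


Ansatz: y(x) = sum_{n>=0} a_n x^n, so y'(x) = sum_{n>=1} n a_n x^(n-1) and y''(x) = sum_{n>=2} n(n-1) a_n x^(n-2).
Substitute into P(x) y'' + Q(x) y' + R(x) y = 0 with P(x) = 1 - 2x^2, Q(x) = 3x, R(x) = -5, and match powers of x.
Initial conditions: a_0 = 3, a_1 = 1.
Setting the coefficient of each power of x to zero and solving order by order (substituting the coefficients already found):
  x^0: 2 a_2 - 5 a_0 = 0  ->  2 a_2 = 5 a_0 = 15  ->  a_2 = 15/2
  x^1: 6 a_3 - 2 a_1 = 0  ->  6 a_3 = 2 a_1 = 2  ->  a_3 = 1/3
  x^2: 12 a_4 - 3 a_2 = 0  ->  12 a_4 = 3 a_2 = 45/2  ->  a_4 = 15/8
  x^3: 20 a_5 - 8 a_3 = 0  ->  20 a_5 = 8 a_3 = 8/3  ->  a_5 = 2/15
Truncated series: y(x) = 3 + x + (15/2) x^2 + (1/3) x^3 + (15/8) x^4 + (2/15) x^5 + O(x^6).

a_0 = 3; a_1 = 1; a_2 = 15/2; a_3 = 1/3; a_4 = 15/8; a_5 = 2/15


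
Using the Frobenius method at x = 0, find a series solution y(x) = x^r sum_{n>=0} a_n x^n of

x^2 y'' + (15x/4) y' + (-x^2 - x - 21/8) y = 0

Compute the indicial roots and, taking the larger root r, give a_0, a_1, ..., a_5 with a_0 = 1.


Write in Frobenius form y'' + (p(x)/x) y' + (q(x)/x^2) y = 0:
  p(x) = 15/4,  q(x) = -x^2 - x - 21/8.
Indicial equation: r(r-1) + (15/4) r + (-21/8) = 0 -> roots r_1 = 3/4, r_2 = -7/2.
Take r = r_1 = 3/4. Let y(x) = x^r sum_{n>=0} a_n x^n with a_0 = 1.
Substitute y = x^r sum a_n x^n and match x^{r+n}. The recurrence is
  D(n) a_n - 1 a_{n-1} - 1 a_{n-2} = 0,  where D(n) = (r+n)(r+n-1) + (15/4)(r+n) + (-21/8).
  a_n = [1 a_{n-1} + 1 a_{n-2}] / D(n).
Since the indicial polynomial factors as (r - r_1)(r - r_2), D(n) = (r_1 + n - r_1)(r_1 + n - r_2) = n(n + 17/4).
Evaluating step by step (a_0 = 1):
  n = 1: D(1) = 1(1 + 17/4) = 21/4; numerator = 1(1) = 1; a_1 = (1)/(21/4) = 4/21
  n = 2: D(2) = 2(2 + 17/4) = 25/2; numerator = 1(4/21) + 1(1) = 25/21; a_2 = (25/21)/(25/2) = 2/21
  n = 3: D(3) = 3(3 + 17/4) = 87/4; numerator = 1(2/21) + 1(4/21) = 2/7; a_3 = (2/7)/(87/4) = 8/609
  n = 4: D(4) = 4(4 + 17/4) = 33; numerator = 1(8/609) + 1(2/21) = 22/203; a_4 = (22/203)/(33) = 2/609
  n = 5: D(5) = 5(5 + 17/4) = 185/4; numerator = 1(2/609) + 1(8/609) = 10/609; a_5 = (10/609)/(185/4) = 8/22533

r = 3/4; a_0 = 1; a_1 = 4/21; a_2 = 2/21; a_3 = 8/609; a_4 = 2/609; a_5 = 8/22533


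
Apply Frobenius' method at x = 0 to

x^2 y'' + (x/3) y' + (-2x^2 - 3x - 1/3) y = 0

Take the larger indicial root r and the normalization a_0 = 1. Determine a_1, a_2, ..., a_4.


Write in Frobenius form y'' + (p(x)/x) y' + (q(x)/x^2) y = 0:
  p(x) = 1/3,  q(x) = -2x^2 - 3x - 1/3.
Indicial equation: r(r-1) + (1/3) r + (-1/3) = 0 -> roots r_1 = 1, r_2 = -1/3.
Take r = r_1 = 1. Let y(x) = x^r sum_{n>=0} a_n x^n with a_0 = 1.
Substitute y = x^r sum a_n x^n and match x^{r+n}. The recurrence is
  D(n) a_n - 3 a_{n-1} - 2 a_{n-2} = 0,  where D(n) = (r+n)(r+n-1) + (1/3)(r+n) + (-1/3).
  a_n = [3 a_{n-1} + 2 a_{n-2}] / D(n).
Since the indicial polynomial factors as (r - r_1)(r - r_2), D(n) = (r_1 + n - r_1)(r_1 + n - r_2) = n(n + 4/3).
Evaluating step by step (a_0 = 1):
  n = 1: D(1) = 1(1 + 4/3) = 7/3; numerator = 3(1) = 3; a_1 = (3)/(7/3) = 9/7
  n = 2: D(2) = 2(2 + 4/3) = 20/3; numerator = 3(9/7) + 2(1) = 41/7; a_2 = (41/7)/(20/3) = 123/140
  n = 3: D(3) = 3(3 + 4/3) = 13; numerator = 3(123/140) + 2(9/7) = 729/140; a_3 = (729/140)/(13) = 729/1820
  n = 4: D(4) = 4(4 + 4/3) = 64/3; numerator = 3(729/1820) + 2(123/140) = 1077/364; a_4 = (1077/364)/(64/3) = 3231/23296

r = 1; a_0 = 1; a_1 = 9/7; a_2 = 123/140; a_3 = 729/1820; a_4 = 3231/23296


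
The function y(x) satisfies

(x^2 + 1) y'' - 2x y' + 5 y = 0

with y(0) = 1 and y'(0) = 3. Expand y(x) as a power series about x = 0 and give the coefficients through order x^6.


Ansatz: y(x) = sum_{n>=0} a_n x^n, so y'(x) = sum_{n>=1} n a_n x^(n-1) and y''(x) = sum_{n>=2} n(n-1) a_n x^(n-2).
Substitute into P(x) y'' + Q(x) y' + R(x) y = 0 with P(x) = x^2 + 1, Q(x) = -2x, R(x) = 5, and match powers of x.
Initial conditions: a_0 = 1, a_1 = 3.
Setting the coefficient of each power of x to zero and solving order by order (substituting the coefficients already found):
  x^0: 2 a_2 + 5 a_0 = 0  ->  2 a_2 = -5 a_0 = -5  ->  a_2 = -5/2
  x^1: 6 a_3 + 3 a_1 = 0  ->  6 a_3 = -3 a_1 = -9  ->  a_3 = -3/2
  x^2: 12 a_4 + 3 a_2 = 0  ->  12 a_4 = -3 a_2 = 15/2  ->  a_4 = 5/8
  x^3: 20 a_5 + 5 a_3 = 0  ->  20 a_5 = -5 a_3 = 15/2  ->  a_5 = 3/8
  x^4: 30 a_6 + 9 a_4 = 0  ->  30 a_6 = -9 a_4 = -45/8  ->  a_6 = -3/16
Truncated series: y(x) = 1 + 3 x - (5/2) x^2 - (3/2) x^3 + (5/8) x^4 + (3/8) x^5 - (3/16) x^6 + O(x^7).

a_0 = 1; a_1 = 3; a_2 = -5/2; a_3 = -3/2; a_4 = 5/8; a_5 = 3/8; a_6 = -3/16


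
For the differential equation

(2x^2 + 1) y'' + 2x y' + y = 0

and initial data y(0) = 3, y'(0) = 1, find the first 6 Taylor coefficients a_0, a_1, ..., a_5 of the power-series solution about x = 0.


Ansatz: y(x) = sum_{n>=0} a_n x^n, so y'(x) = sum_{n>=1} n a_n x^(n-1) and y''(x) = sum_{n>=2} n(n-1) a_n x^(n-2).
Substitute into P(x) y'' + Q(x) y' + R(x) y = 0 with P(x) = 2x^2 + 1, Q(x) = 2x, R(x) = 1, and match powers of x.
Initial conditions: a_0 = 3, a_1 = 1.
Setting the coefficient of each power of x to zero and solving order by order (substituting the coefficients already found):
  x^0: 2 a_2 + a_0 = 0  ->  2 a_2 = -a_0 = -3  ->  a_2 = -3/2
  x^1: 6 a_3 + 3 a_1 = 0  ->  6 a_3 = -3 a_1 = -3  ->  a_3 = -1/2
  x^2: 12 a_4 + 9 a_2 = 0  ->  12 a_4 = -9 a_2 = 27/2  ->  a_4 = 9/8
  x^3: 20 a_5 + 19 a_3 = 0  ->  20 a_5 = -19 a_3 = 19/2  ->  a_5 = 19/40
Truncated series: y(x) = 3 + x - (3/2) x^2 - (1/2) x^3 + (9/8) x^4 + (19/40) x^5 + O(x^6).

a_0 = 3; a_1 = 1; a_2 = -3/2; a_3 = -1/2; a_4 = 9/8; a_5 = 19/40


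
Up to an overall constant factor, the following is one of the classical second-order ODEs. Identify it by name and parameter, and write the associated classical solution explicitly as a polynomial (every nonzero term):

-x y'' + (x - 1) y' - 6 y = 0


All three coefficients share the factor -1; dividing through by -1 gives  x y'' + (1 - x) y' + 6 y = 0.
This matches the Laguerre equation x y'' + (1 - x) y' + n y = 0 with n = 6; the polynomial solution is L_6(x).
With y = sum_k a_k x^k, matching x^k gives (k+1)k a_{k+1} + (k+1) a_{k+1} - k a_k + n a_k = 0, i.e. (k+1)^2 a_{k+1} = (k - n) a_k = (k - 6) a_k. The right side vanishes at k = 6, so the series terminates at degree 6.
Standard normalization L_n(0) = 1 gives a_0 = 1. Work upward with a_{k+1} = (k - 6) a_k / (k+1)^2:
  a_1 = (0 - 6)(1) / 1^2 = -6/1 = -6
  a_2 = (1 - 6)(-6) / 2^2 = 30/4 = 15/2
  a_3 = (2 - 6)(15/2) / 3^2 = -30/9 = -10/3
  a_4 = (3 - 6)(-10/3) / 4^2 = 10/16 = 5/8
  a_5 = (4 - 6)(5/8) / 5^2 = (-5/4)/25 = -1/20
  a_6 = (5 - 6)(-1/20) / 6^2 = (1/20)/36 = 1/720
Hence L_6(x) = x^6/720 - x^5/20 + 5 x^4/8 - 10 x^3/3 + 15 x^2/2 - 6 x + 1.

L_6(x); series = x^6/720 - x^5/20 + 5 x^4/8 - 10 x^3/3 + 15 x^2/2 - 6 x + 1


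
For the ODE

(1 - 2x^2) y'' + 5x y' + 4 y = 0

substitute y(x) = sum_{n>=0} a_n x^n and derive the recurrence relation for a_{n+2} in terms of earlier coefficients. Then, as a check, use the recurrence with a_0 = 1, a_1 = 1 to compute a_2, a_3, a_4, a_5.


Substitute y = sum_n a_n x^n.
(1 - 2 x^2) y'' contributes (n+2)(n+1) a_{n+2} - 2 n(n-1) a_n at x^n.
5 x y'(x) contributes 5 n a_n at x^n.
4 y(x) contributes 4 a_n at x^n.
Matching x^n: (n+2)(n+1) a_{n+2} + (-2 n(n-1) + 5 n + 4) a_n = 0.
Thus a_{n+2} = (2 n(n-1) - 5 n - 4) / ((n+1)(n+2)) * a_n.

Check with a_0 = 1, a_1 = 1 (apply the recurrence for n = 0, 1, 2, 3): a_0 = 1, a_1 = 1, a_2 = -2, a_3 = -3/2, a_4 = 5/3, a_5 = 21/40.

a_(n+2) = (2 n(n-1) - 5 n - 4) / ((n+1)(n+2)) * a_n; check: a_0 = 1, a_1 = 1, a_2 = -2, a_3 = -3/2, a_4 = 5/3, a_5 = 21/40


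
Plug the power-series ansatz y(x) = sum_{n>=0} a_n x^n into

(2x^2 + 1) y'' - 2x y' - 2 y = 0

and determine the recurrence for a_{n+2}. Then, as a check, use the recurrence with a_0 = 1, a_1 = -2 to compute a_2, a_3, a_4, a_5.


Substitute y = sum_n a_n x^n.
(1 + 2 x^2) y'' contributes (n+2)(n+1) a_{n+2} + 2 n(n-1) a_n at x^n.
-2 x y'(x) contributes -2 n a_n at x^n.
-2 y(x) contributes -2 a_n at x^n.
Matching x^n: (n+2)(n+1) a_{n+2} + (2 n(n-1) - 2 n - 2) a_n = 0.
Thus a_{n+2} = (-2 n(n-1) + 2 n + 2) / ((n+1)(n+2)) * a_n.

Check with a_0 = 1, a_1 = -2 (apply the recurrence for n = 0, 1, 2, 3): a_0 = 1, a_1 = -2, a_2 = 1, a_3 = -4/3, a_4 = 1/6, a_5 = 4/15.

a_(n+2) = (-2 n(n-1) + 2 n + 2) / ((n+1)(n+2)) * a_n; check: a_0 = 1, a_1 = -2, a_2 = 1, a_3 = -4/3, a_4 = 1/6, a_5 = 4/15


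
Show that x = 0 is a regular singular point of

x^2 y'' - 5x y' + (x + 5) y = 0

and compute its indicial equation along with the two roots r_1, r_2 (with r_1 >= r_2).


Divide by x^2 to reach normal form y'' + P_1(x) y' + P_2(x) y = 0 with P_1(x) = -5/x and P_2(x) = 1/x + 5/x^2.
x = 0 is a singular point because the y'-coefficient -5/x has a pole at x = 0 and the y-coefficient 1/x + 5/x^2 has a pole at x = 0.
It is a regular singular point because x P_1(x) = p(x) = -5 and x^2 P_2(x) = q(x) = x + 5 are polynomials, hence analytic at x = 0.
p(0) = -5,  q(0) = 5.
Indicial equation: r(r-1) + p(0) r + q(0) = 0, i.e. r^2 + (p(0) - 1) r + q(0) = 0, i.e. r^2 - 6 r + 5 = 0.
Discriminant: (-6)^2 - 4(5) = 16, so r = (6 ± 4)/2.
Solving: r_1 = 5, r_2 = 1.

indicial: r^2 - 6 r + 5 = 0; roots r_1 = 5, r_2 = 1


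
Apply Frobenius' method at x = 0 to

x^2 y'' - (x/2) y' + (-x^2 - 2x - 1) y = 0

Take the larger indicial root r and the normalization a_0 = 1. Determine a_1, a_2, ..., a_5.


Write in Frobenius form y'' + (p(x)/x) y' + (q(x)/x^2) y = 0:
  p(x) = -1/2,  q(x) = -x^2 - 2x - 1.
Indicial equation: r(r-1) + (-1/2) r + (-1) = 0 -> roots r_1 = 2, r_2 = -1/2.
Take r = r_1 = 2. Let y(x) = x^r sum_{n>=0} a_n x^n with a_0 = 1.
Substitute y = x^r sum a_n x^n and match x^{r+n}. The recurrence is
  D(n) a_n - 2 a_{n-1} - 1 a_{n-2} = 0,  where D(n) = (r+n)(r+n-1) + (-1/2)(r+n) + (-1).
  a_n = [2 a_{n-1} + 1 a_{n-2}] / D(n).
Since the indicial polynomial factors as (r - r_1)(r - r_2), D(n) = (r_1 + n - r_1)(r_1 + n - r_2) = n(n + 5/2).
Evaluating step by step (a_0 = 1):
  n = 1: D(1) = 1(1 + 5/2) = 7/2; numerator = 2(1) = 2; a_1 = (2)/(7/2) = 4/7
  n = 2: D(2) = 2(2 + 5/2) = 9; numerator = 2(4/7) + 1(1) = 15/7; a_2 = (15/7)/(9) = 5/21
  n = 3: D(3) = 3(3 + 5/2) = 33/2; numerator = 2(5/21) + 1(4/7) = 22/21; a_3 = (22/21)/(33/2) = 4/63
  n = 4: D(4) = 4(4 + 5/2) = 26; numerator = 2(4/63) + 1(5/21) = 23/63; a_4 = (23/63)/(26) = 23/1638
  n = 5: D(5) = 5(5 + 5/2) = 75/2; numerator = 2(23/1638) + 1(4/63) = 25/273; a_5 = (25/273)/(75/2) = 2/819

r = 2; a_0 = 1; a_1 = 4/7; a_2 = 5/21; a_3 = 4/63; a_4 = 23/1638; a_5 = 2/819


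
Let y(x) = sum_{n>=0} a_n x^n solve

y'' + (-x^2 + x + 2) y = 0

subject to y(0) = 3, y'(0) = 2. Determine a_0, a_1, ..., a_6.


Ansatz: y(x) = sum_{n>=0} a_n x^n, so y'(x) = sum_{n>=1} n a_n x^(n-1) and y''(x) = sum_{n>=2} n(n-1) a_n x^(n-2).
Substitute into P(x) y'' + Q(x) y' + R(x) y = 0 with P(x) = 1, Q(x) = 0, R(x) = -x^2 + x + 2, and match powers of x.
Initial conditions: a_0 = 3, a_1 = 2.
Setting the coefficient of each power of x to zero and solving order by order (substituting the coefficients already found):
  x^0: 2 a_2 + 2 a_0 = 0  ->  2 a_2 = -2 a_0 = -6  ->  a_2 = -3
  x^1: 6 a_3 + 2 a_1 + a_0 = 0  ->  6 a_3 = -2 a_1 - a_0 = -7  ->  a_3 = -7/6
  x^2: 12 a_4 + 2 a_2 + a_1 - a_0 = 0  ->  12 a_4 = -2 a_2 - a_1 + a_0 = 7  ->  a_4 = 7/12
  x^3: 20 a_5 + 2 a_3 + a_2 - a_1 = 0  ->  20 a_5 = -2 a_3 - a_2 + a_1 = 22/3  ->  a_5 = 11/30
  x^4: 30 a_6 + 2 a_4 + a_3 - a_2 = 0  ->  30 a_6 = -2 a_4 - a_3 + a_2 = -3  ->  a_6 = -1/10
Truncated series: y(x) = 3 + 2 x - 3 x^2 - (7/6) x^3 + (7/12) x^4 + (11/30) x^5 - (1/10) x^6 + O(x^7).

a_0 = 3; a_1 = 2; a_2 = -3; a_3 = -7/6; a_4 = 7/12; a_5 = 11/30; a_6 = -1/10


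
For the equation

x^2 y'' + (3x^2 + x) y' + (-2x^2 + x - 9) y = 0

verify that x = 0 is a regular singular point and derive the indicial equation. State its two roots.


Divide by x^2 to reach normal form y'' + P_1(x) y' + P_2(x) y = 0 with P_1(x) = 3 + 1/x and P_2(x) = -2 + 1/x - 9/x^2.
x = 0 is a singular point because the y'-coefficient 3 + 1/x has a pole at x = 0 and the y-coefficient -2 + 1/x - 9/x^2 has a pole at x = 0.
It is a regular singular point because x P_1(x) = p(x) = 3x + 1 and x^2 P_2(x) = q(x) = -2x^2 + x - 9 are polynomials, hence analytic at x = 0.
p(0) = 1,  q(0) = -9.
Indicial equation: r(r-1) + p(0) r + q(0) = 0, i.e. r^2 + (p(0) - 1) r + q(0) = 0, i.e. r^2 - 9 = 0.
Discriminant: (0)^2 - 4(-9) = 36, so r = (0 ± 6)/2.
Solving: r_1 = 3, r_2 = -3.

indicial: r^2 - 9 = 0; roots r_1 = 3, r_2 = -3


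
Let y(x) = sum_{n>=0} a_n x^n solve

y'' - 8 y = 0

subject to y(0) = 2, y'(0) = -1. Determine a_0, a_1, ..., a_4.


Ansatz: y(x) = sum_{n>=0} a_n x^n, so y'(x) = sum_{n>=1} n a_n x^(n-1) and y''(x) = sum_{n>=2} n(n-1) a_n x^(n-2).
Substitute into P(x) y'' + Q(x) y' + R(x) y = 0 with P(x) = 1, Q(x) = 0, R(x) = -8, and match powers of x.
Initial conditions: a_0 = 2, a_1 = -1.
Setting the coefficient of each power of x to zero and solving order by order (substituting the coefficients already found):
  x^0: 2 a_2 - 8 a_0 = 0  ->  2 a_2 = 8 a_0 = 16  ->  a_2 = 8
  x^1: 6 a_3 - 8 a_1 = 0  ->  6 a_3 = 8 a_1 = -8  ->  a_3 = -4/3
  x^2: 12 a_4 - 8 a_2 = 0  ->  12 a_4 = 8 a_2 = 64  ->  a_4 = 16/3
Truncated series: y(x) = 2 - x + 8 x^2 - (4/3) x^3 + (16/3) x^4 + O(x^5).

a_0 = 2; a_1 = -1; a_2 = 8; a_3 = -4/3; a_4 = 16/3


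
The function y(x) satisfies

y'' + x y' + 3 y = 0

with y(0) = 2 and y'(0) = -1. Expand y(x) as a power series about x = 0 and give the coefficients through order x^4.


Ansatz: y(x) = sum_{n>=0} a_n x^n, so y'(x) = sum_{n>=1} n a_n x^(n-1) and y''(x) = sum_{n>=2} n(n-1) a_n x^(n-2).
Substitute into P(x) y'' + Q(x) y' + R(x) y = 0 with P(x) = 1, Q(x) = x, R(x) = 3, and match powers of x.
Initial conditions: a_0 = 2, a_1 = -1.
Setting the coefficient of each power of x to zero and solving order by order (substituting the coefficients already found):
  x^0: 2 a_2 + 3 a_0 = 0  ->  2 a_2 = -3 a_0 = -6  ->  a_2 = -3
  x^1: 6 a_3 + 4 a_1 = 0  ->  6 a_3 = -4 a_1 = 4  ->  a_3 = 2/3
  x^2: 12 a_4 + 5 a_2 = 0  ->  12 a_4 = -5 a_2 = 15  ->  a_4 = 5/4
Truncated series: y(x) = 2 - x - 3 x^2 + (2/3) x^3 + (5/4) x^4 + O(x^5).

a_0 = 2; a_1 = -1; a_2 = -3; a_3 = 2/3; a_4 = 5/4


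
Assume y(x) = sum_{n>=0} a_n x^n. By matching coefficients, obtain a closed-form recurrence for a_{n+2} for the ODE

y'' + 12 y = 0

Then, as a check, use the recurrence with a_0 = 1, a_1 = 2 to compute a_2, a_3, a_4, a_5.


Substitute y = sum_n a_n x^n into y'' + (const) y = 0.
y''(x) = sum_{n>=0} (n+2)(n+1) a_{n+2} x^n.
The ODE becomes sum_n [(n+2)(n+1) a_{n+2} + 12 a_n] x^n = 0.
Setting each coefficient to zero gives the recurrence:
  (n+2)(n+1) a_{n+2} + 12 a_n = 0,
  a_{n+2} = -12 / ((n+1)(n+2)) a_n.

Check with a_0 = 1, a_1 = 2 (apply the recurrence for n = 0, 1, 2, 3): a_0 = 1, a_1 = 2, a_2 = -6, a_3 = -4, a_4 = 6, a_5 = 12/5.

a_{n+2} = -12/((n+1)(n+2)) * a_n; check: a_0 = 1, a_1 = 2, a_2 = -6, a_3 = -4, a_4 = 6, a_5 = 12/5


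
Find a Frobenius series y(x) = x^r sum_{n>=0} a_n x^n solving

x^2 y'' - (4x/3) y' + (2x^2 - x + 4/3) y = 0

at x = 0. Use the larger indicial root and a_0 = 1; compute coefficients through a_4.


Write in Frobenius form y'' + (p(x)/x) y' + (q(x)/x^2) y = 0:
  p(x) = -4/3,  q(x) = 2x^2 - x + 4/3.
Indicial equation: r(r-1) + (-4/3) r + (4/3) = 0 -> roots r_1 = 4/3, r_2 = 1.
Take r = r_1 = 4/3. Let y(x) = x^r sum_{n>=0} a_n x^n with a_0 = 1.
Substitute y = x^r sum a_n x^n and match x^{r+n}. The recurrence is
  D(n) a_n - 1 a_{n-1} + 2 a_{n-2} = 0,  where D(n) = (r+n)(r+n-1) + (-4/3)(r+n) + (4/3).
  a_n = [1 a_{n-1} - 2 a_{n-2}] / D(n).
Since the indicial polynomial factors as (r - r_1)(r - r_2), D(n) = (r_1 + n - r_1)(r_1 + n - r_2) = n(n + 1/3).
Evaluating step by step (a_0 = 1):
  n = 1: D(1) = 1(1 + 1/3) = 4/3; numerator = 1(1) = 1; a_1 = (1)/(4/3) = 3/4
  n = 2: D(2) = 2(2 + 1/3) = 14/3; numerator = 1(3/4) - 2(1) = -5/4; a_2 = (-5/4)/(14/3) = -15/56
  n = 3: D(3) = 3(3 + 1/3) = 10; numerator = 1(-15/56) - 2(3/4) = -99/56; a_3 = (-99/56)/(10) = -99/560
  n = 4: D(4) = 4(4 + 1/3) = 52/3; numerator = 1(-99/560) - 2(-15/56) = 201/560; a_4 = (201/560)/(52/3) = 603/29120

r = 4/3; a_0 = 1; a_1 = 3/4; a_2 = -15/56; a_3 = -99/560; a_4 = 603/29120
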